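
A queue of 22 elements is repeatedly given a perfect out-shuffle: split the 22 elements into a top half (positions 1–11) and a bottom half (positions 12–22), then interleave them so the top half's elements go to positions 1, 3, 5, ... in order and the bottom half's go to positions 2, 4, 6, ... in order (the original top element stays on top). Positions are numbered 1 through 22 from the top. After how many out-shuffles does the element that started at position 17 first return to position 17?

Follow position 17 under repeated out-shuffles:
17 → 12 → 2 → 3 → 5 → 9 → 17
It first returns after 6 out-shuffles.

6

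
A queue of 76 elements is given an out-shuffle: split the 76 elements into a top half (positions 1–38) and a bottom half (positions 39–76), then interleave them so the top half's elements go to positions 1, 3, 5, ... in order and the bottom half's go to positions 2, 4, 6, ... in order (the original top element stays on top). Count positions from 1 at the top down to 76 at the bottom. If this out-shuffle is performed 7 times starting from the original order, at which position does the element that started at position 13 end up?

37

Track the element's position through each out-shuffle:
13 → 25 → 49 → 22 → 43 → 10 → 19 → 37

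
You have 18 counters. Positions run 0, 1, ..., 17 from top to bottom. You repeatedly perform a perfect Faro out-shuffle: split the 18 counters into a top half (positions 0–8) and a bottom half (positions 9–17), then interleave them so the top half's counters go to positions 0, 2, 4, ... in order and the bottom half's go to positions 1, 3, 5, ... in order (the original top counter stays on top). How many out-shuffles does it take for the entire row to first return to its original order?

8

The out-shuffle permutes the 18 positions with cycle lengths [1, 1, 8, 8].
Every counter is home exactly when every cycle has completed a whole number of laps, i.e. after lcm(1, 8) = 8 out-shuffles.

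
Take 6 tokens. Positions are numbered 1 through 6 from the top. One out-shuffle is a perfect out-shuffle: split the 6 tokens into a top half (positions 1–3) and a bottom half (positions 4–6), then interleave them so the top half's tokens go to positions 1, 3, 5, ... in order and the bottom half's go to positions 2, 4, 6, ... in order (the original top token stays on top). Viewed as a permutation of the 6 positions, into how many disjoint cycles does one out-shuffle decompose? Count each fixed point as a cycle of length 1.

3

Trace each unvisited position around until it returns:
(1) (2 3 5 4) (6)
3 cycles in total.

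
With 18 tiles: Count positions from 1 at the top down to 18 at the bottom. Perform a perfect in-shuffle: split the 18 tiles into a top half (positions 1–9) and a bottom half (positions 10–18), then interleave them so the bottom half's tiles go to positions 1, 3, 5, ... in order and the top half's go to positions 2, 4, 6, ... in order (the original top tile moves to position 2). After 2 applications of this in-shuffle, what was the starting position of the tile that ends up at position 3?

Work backwards from position 3, undoing one in-shuffle at a time:
3 ← 11 ← 15
So the tile now at position 3 started at position 15.

15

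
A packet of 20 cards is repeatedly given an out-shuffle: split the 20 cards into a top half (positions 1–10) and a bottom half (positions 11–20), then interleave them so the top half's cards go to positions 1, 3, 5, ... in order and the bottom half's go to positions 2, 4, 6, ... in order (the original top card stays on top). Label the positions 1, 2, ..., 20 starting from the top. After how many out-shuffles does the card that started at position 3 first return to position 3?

Follow position 3 under repeated out-shuffles:
3 → 5 → 9 → 17 → 14 → 8 → 15 → 10 → 19 → 18 → 16 → 12 → 4 → 7 → 13 → 6 → 11 → 2 → 3
It first returns after 18 out-shuffles.

18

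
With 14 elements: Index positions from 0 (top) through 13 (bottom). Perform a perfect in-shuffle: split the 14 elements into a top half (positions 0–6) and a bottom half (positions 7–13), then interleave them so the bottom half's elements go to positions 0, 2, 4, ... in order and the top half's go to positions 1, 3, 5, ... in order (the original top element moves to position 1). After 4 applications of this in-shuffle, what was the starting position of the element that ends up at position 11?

Work backwards from position 11, undoing one in-shuffle at a time:
11 ← 5 ← 2 ← 8 ← 11
So the element now at position 11 started at position 11.

11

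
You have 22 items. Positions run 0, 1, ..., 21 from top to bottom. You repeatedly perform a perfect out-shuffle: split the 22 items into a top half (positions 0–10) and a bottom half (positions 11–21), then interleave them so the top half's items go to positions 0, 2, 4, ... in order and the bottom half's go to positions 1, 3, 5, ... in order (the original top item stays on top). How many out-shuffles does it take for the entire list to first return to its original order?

6

The out-shuffle permutes the 22 positions with cycle lengths [1, 1, 2, 3, 3, 6, 6].
Every item is home exactly when every cycle has completed a whole number of laps, i.e. after lcm(1, 2, 3, 6) = 6 out-shuffles.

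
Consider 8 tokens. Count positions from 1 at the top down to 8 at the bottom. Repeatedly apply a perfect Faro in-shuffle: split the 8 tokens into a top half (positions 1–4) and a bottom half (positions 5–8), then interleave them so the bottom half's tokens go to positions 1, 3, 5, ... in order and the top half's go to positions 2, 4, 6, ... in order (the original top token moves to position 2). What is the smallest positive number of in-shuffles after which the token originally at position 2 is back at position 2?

Follow position 2 under repeated in-shuffles:
2 → 4 → 8 → 7 → 5 → 1 → 2
It first returns after 6 in-shuffles.

6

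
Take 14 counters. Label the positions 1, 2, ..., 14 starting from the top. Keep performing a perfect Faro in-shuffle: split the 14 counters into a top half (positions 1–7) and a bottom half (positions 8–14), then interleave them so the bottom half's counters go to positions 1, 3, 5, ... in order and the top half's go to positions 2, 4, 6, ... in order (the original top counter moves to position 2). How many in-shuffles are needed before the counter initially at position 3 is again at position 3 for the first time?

4

Follow position 3 under repeated in-shuffles:
3 → 6 → 12 → 9 → 3
It first returns after 4 in-shuffles.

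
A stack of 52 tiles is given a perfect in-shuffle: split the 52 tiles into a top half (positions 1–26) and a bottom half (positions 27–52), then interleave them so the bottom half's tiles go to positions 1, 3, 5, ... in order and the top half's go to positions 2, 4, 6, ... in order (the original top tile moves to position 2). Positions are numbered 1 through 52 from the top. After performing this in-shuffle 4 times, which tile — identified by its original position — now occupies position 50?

Work backwards from position 50, undoing one in-shuffle at a time:
50 ← 25 ← 39 ← 46 ← 23
So the tile now at position 50 started at position 23.

23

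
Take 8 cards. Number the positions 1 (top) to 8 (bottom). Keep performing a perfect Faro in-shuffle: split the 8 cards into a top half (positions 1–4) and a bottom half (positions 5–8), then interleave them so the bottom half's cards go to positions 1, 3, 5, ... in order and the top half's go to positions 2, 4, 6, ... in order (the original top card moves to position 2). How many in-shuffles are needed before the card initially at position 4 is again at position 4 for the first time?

Follow position 4 under repeated in-shuffles:
4 → 8 → 7 → 5 → 1 → 2 → 4
It first returns after 6 in-shuffles.

6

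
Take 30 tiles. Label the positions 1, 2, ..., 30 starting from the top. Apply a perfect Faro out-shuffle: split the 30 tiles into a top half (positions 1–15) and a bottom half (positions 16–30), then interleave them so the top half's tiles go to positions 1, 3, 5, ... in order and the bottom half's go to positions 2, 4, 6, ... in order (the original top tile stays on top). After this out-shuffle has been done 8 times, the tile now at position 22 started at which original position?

Work backwards from position 22, undoing one out-shuffle at a time:
22 ← 26 ← 28 ← 29 ← 15 ← 8 ← 19 ← 10 ← 20
So the tile now at position 22 started at position 20.

20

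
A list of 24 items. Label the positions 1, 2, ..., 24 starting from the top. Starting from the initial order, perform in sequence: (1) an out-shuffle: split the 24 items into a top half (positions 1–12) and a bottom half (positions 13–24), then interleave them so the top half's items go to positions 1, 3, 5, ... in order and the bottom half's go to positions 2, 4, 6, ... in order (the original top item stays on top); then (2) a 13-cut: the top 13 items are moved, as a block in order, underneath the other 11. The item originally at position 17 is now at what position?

21

Track the item from position 17 forward through each operation:
  after op 1 (out-shuffle): 17 → 10
  after op 2 (cut 13): 10 → 21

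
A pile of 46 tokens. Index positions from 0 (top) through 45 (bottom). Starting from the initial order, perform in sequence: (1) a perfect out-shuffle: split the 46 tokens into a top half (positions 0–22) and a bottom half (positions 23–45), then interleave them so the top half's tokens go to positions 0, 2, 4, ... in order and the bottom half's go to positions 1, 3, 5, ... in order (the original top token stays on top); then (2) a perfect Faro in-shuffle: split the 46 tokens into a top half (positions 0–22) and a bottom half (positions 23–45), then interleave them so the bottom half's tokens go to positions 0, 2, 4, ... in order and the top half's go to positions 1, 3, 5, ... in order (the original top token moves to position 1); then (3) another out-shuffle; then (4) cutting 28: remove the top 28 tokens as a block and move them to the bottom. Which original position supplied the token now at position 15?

Undo the operations in reverse order, starting from position 15:
  undo op 4 (cut 28): 15 ← 43
  undo op 3 (out-shuffle, from bottom half): 43 ← 44
  undo op 2 (in-shuffle, from bottom half): 44 ← 45
  undo op 1 (out-shuffle, from bottom half): 45 ← 45
So the token at position 15 came from original position 45.

45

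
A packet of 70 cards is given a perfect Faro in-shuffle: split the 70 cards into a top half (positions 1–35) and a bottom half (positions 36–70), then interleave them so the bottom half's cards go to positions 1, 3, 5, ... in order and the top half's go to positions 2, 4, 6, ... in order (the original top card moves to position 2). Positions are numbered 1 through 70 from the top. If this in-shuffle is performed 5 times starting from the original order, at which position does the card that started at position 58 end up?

10

Track the card's position through each in-shuffle:
58 → 45 → 19 → 38 → 5 → 10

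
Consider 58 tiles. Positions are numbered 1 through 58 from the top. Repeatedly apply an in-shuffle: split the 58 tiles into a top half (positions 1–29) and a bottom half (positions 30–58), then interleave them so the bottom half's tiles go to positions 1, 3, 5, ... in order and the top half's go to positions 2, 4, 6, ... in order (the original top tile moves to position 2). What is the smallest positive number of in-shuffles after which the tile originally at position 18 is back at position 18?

Follow position 18 under repeated in-shuffles:
18 → 36 → 13 → 26 → 52 → 45 → 31 → 3 → ... → 18 (length 58)
It first returns after 58 in-shuffles.

58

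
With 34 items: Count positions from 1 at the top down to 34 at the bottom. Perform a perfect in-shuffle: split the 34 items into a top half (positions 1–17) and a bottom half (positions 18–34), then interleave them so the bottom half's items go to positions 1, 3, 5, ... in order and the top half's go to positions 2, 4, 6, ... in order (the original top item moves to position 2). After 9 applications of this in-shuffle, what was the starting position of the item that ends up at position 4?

Work backwards from position 4, undoing one in-shuffle at a time:
4 ← 2 ← 1 ← 18 ← 9 ← 22 ← 11 ← 23 ← 29 ← 32
So the item now at position 4 started at position 32.

32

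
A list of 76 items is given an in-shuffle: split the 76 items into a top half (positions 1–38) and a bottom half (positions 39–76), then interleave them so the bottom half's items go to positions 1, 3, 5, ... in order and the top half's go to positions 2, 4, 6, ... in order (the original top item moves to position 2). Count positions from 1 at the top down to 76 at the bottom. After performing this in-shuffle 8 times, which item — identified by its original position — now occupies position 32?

Work backwards from position 32, undoing one in-shuffle at a time:
32 ← 16 ← 8 ← 4 ← 2 ← 1 ← 39 ← 58 ← 29
So the item now at position 32 started at position 29.

29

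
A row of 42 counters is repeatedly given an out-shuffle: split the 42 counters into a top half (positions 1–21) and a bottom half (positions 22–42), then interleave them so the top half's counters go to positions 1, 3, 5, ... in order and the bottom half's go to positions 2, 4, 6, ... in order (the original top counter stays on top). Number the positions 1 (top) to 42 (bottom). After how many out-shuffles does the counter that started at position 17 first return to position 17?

20

Follow position 17 under repeated out-shuffles:
17 → 33 → 24 → 6 → 11 → 21 → 41 → 40 → 38 → 34 → 26 → 10 → 19 → 37 → 32 → 22 → 2 → 3 → 5 → 9 → 17
It first returns after 20 out-shuffles.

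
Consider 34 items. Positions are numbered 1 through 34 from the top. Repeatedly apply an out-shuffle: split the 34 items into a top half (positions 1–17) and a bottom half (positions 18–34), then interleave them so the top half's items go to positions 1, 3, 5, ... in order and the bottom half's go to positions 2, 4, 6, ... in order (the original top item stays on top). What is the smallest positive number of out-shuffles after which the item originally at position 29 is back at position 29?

10

Follow position 29 under repeated out-shuffles:
29 → 24 → 14 → 27 → 20 → 6 → 11 → 21 → 8 → 15 → 29
It first returns after 10 out-shuffles.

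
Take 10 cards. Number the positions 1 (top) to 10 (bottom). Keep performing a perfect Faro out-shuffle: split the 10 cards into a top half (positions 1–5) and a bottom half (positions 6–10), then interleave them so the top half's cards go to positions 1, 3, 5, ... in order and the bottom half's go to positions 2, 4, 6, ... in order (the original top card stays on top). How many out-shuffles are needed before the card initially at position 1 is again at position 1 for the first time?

Position 1 is fixed by the out-shuffle; it is already back after 1 application.

1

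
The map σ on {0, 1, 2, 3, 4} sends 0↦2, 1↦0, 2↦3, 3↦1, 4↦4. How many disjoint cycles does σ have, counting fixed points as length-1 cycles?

2

Cycle decomposition: (0 2 3 1) (4).
2 cycles.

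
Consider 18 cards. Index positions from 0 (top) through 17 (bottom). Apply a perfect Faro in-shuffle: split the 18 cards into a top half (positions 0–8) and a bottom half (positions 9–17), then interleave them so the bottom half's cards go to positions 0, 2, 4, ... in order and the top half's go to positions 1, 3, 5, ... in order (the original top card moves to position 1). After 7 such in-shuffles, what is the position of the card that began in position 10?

Track the card's position through each in-shuffle:
10 → 2 → 5 → 11 → 4 → 9 → 0 → 1

1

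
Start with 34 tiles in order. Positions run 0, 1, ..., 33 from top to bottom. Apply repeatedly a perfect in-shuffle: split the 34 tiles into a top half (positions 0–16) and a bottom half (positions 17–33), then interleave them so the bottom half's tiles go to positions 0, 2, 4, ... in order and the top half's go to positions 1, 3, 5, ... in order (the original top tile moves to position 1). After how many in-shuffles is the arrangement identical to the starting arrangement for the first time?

12

The in-shuffle permutes the 34 positions with cycle lengths [3, 3, 4, 12, 12].
Every tile is home exactly when every cycle has completed a whole number of laps, i.e. after lcm(3, 4, 12) = 12 in-shuffles.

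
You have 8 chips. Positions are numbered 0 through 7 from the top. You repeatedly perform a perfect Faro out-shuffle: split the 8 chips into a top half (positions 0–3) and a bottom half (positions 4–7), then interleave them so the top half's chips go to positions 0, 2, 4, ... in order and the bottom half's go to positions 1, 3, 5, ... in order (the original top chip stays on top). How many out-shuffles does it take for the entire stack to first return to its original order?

The out-shuffle permutes the 8 positions with cycle lengths [1, 1, 3, 3].
Every chip is home exactly when every cycle has completed a whole number of laps, i.e. after lcm(1, 3) = 3 out-shuffles.

3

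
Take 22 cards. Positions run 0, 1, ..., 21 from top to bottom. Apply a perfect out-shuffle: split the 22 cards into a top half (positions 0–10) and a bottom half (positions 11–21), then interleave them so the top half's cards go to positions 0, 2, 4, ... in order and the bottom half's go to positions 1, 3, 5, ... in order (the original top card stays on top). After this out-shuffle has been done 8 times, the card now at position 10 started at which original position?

Work backwards from position 10, undoing one out-shuffle at a time:
10 ← 5 ← 13 ← 17 ← 19 ← 20 ← 10 ← 5 ← 13
So the card now at position 10 started at position 13.

13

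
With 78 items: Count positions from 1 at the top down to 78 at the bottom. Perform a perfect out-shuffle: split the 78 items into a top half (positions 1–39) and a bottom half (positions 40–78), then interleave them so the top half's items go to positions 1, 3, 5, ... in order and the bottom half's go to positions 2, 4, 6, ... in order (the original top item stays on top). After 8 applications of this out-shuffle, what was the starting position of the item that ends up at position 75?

44

Work backwards from position 75, undoing one out-shuffle at a time:
75 ← 38 ← 58 ← 68 ← 73 ← 37 ← 19 ← 10 ← 44
So the item now at position 75 started at position 44.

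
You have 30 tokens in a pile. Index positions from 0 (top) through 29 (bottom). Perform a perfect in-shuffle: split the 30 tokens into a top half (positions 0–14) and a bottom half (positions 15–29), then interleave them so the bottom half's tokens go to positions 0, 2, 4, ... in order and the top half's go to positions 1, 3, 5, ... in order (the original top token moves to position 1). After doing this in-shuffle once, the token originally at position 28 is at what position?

Track the token's position through each in-shuffle:
28 → 26

26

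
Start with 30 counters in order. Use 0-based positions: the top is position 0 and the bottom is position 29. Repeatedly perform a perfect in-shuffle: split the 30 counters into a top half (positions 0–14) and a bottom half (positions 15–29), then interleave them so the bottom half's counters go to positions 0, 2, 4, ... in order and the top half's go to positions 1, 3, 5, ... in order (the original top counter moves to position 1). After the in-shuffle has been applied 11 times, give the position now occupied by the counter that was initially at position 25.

20

Track the counter's position through each in-shuffle:
25 → 20 → 10 → 21 → 12 → 25 → 20 → 10 → 21 → 12 → 25 → 20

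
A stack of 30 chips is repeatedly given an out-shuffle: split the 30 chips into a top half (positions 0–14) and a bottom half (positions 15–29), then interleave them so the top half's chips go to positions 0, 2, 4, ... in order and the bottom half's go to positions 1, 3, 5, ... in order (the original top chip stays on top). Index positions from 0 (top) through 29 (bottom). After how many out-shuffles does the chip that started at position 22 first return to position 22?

Follow position 22 under repeated out-shuffles:
22 → 15 → 1 → 2 → 4 → 8 → 16 → 3 → ... → 22 (length 28)
It first returns after 28 out-shuffles.

28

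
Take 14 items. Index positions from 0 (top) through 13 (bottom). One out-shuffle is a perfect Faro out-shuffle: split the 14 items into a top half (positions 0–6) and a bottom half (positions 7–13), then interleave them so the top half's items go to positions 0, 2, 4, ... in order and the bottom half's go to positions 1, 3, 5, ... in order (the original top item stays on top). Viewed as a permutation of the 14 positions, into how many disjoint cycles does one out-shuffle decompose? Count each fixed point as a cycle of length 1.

Trace each unvisited position around until it returns:
(0) (1 2 4 8 3 6 ... len 12) (13)
3 cycles in total.

3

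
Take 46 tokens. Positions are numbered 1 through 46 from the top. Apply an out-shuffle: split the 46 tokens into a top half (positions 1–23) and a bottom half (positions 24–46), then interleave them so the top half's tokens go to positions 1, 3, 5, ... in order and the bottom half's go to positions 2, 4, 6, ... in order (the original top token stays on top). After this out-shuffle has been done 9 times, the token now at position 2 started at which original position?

Work backwards from position 2, undoing one out-shuffle at a time:
2 ← 24 ← 35 ← 18 ← 32 ← 39 ← 20 ← 33 ← 17 ← 9
So the token now at position 2 started at position 9.

9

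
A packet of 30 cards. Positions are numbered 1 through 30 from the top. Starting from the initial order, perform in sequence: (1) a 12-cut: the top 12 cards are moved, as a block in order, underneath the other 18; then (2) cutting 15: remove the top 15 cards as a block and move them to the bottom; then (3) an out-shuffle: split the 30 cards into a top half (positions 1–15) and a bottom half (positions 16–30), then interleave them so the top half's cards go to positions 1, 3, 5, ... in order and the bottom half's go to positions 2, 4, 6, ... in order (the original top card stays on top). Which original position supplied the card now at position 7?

1

Undo the operations in reverse order, starting from position 7:
  undo op 3 (out-shuffle, from top half): 7 ← 4
  undo op 2 (cut 15): 4 ← 19
  undo op 1 (cut 12): 19 ← 1
So the card at position 7 came from original position 1.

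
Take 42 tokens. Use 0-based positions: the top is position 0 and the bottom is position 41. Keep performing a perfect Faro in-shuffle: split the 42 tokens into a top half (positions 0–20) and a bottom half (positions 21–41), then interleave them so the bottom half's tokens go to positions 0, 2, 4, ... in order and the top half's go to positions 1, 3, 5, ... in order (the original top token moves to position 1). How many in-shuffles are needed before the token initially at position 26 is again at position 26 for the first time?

Follow position 26 under repeated in-shuffles:
26 → 10 → 21 → 0 → 1 → 3 → 7 → 15 → 31 → 20 → 41 → 40 → 38 → 34 → 26
It first returns after 14 in-shuffles.

14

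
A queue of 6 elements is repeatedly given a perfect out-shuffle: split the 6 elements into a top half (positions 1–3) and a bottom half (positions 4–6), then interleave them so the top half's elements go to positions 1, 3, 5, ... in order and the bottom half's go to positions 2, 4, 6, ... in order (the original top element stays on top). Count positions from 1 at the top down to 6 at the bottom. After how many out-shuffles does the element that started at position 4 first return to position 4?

Follow position 4 under repeated out-shuffles:
4 → 2 → 3 → 5 → 4
It first returns after 4 out-shuffles.

4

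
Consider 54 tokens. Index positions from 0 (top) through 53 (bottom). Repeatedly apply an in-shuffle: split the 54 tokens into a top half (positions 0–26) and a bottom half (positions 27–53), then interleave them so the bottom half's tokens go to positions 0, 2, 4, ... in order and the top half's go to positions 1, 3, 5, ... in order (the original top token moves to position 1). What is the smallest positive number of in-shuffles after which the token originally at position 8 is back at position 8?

20

Follow position 8 under repeated in-shuffles:
8 → 17 → 35 → 16 → 33 → 12 → 25 → 51 → 48 → 42 → 30 → 6 → 13 → 27 → 0 → 1 → 3 → 7 → 15 → 31 → 8
It first returns after 20 in-shuffles.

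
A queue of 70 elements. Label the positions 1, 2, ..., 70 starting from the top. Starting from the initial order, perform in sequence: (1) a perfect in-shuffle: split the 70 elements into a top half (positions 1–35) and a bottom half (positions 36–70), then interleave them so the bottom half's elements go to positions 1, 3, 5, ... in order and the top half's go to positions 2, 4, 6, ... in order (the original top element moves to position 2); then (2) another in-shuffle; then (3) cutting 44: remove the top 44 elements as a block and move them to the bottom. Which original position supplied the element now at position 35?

20

Undo the operations in reverse order, starting from position 35:
  undo op 3 (cut 44): 35 ← 9
  undo op 2 (in-shuffle, from bottom half): 9 ← 40
  undo op 1 (in-shuffle, from top half): 40 ← 20
So the element at position 35 came from original position 20.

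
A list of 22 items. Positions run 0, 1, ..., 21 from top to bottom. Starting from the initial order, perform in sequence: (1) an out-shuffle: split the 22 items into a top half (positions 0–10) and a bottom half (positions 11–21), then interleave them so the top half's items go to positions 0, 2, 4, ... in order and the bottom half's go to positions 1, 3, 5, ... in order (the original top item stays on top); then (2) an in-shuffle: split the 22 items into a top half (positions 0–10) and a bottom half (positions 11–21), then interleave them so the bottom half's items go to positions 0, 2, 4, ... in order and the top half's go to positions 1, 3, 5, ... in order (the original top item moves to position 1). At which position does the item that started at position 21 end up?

Track the item from position 21 forward through each operation:
  after op 1 (out-shuffle): 21 → 21
  after op 2 (in-shuffle): 21 → 20

20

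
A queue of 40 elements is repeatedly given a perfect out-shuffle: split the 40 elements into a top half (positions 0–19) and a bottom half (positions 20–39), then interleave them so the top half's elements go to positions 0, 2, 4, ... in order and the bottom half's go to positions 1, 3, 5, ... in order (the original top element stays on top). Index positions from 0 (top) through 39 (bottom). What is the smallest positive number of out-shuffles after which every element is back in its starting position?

The out-shuffle permutes the 40 positions with cycle lengths [1, 1, 2, 12, 12, 12].
Every element is home exactly when every cycle has completed a whole number of laps, i.e. after lcm(1, 2, 12) = 12 out-shuffles.

12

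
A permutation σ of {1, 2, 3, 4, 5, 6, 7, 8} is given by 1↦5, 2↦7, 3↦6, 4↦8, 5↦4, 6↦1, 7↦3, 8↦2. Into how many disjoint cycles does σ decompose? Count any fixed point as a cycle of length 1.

1

Cycle decomposition: (1 5 4 8 2 7 3 6).
1 cycle.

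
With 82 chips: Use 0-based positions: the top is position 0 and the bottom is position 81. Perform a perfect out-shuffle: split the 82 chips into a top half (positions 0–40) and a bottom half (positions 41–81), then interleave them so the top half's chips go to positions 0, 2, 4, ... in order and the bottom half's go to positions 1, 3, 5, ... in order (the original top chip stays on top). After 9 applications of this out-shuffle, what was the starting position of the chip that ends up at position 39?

42

Work backwards from position 39, undoing one out-shuffle at a time:
39 ← 60 ← 30 ← 15 ← 48 ← 24 ← 12 ← 6 ← 3 ← 42
So the chip now at position 39 started at position 42.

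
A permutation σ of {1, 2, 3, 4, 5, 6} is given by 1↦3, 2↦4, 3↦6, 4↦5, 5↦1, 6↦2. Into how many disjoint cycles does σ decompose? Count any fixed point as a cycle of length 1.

1

Cycle decomposition: (1 3 6 2 4 5).
1 cycle.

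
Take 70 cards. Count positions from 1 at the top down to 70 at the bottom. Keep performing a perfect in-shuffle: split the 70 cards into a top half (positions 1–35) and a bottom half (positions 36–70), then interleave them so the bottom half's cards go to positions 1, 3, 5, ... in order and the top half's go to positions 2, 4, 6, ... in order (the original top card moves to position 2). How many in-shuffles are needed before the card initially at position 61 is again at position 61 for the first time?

35

Follow position 61 under repeated in-shuffles:
61 → 51 → 31 → 62 → 53 → 35 → 70 → 69 → ... → 61 (length 35)
It first returns after 35 in-shuffles.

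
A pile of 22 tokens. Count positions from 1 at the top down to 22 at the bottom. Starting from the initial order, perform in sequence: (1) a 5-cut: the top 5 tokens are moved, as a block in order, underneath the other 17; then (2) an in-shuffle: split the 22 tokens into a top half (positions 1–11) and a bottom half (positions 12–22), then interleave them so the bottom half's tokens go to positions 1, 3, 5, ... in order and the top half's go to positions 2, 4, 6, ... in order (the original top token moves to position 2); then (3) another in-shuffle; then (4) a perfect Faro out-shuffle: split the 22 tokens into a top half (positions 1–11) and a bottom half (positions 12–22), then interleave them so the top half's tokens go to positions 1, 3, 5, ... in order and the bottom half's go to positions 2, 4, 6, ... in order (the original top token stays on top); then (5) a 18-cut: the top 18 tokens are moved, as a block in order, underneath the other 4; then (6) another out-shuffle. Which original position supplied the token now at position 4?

12

Undo the operations in reverse order, starting from position 4:
  undo op 6 (out-shuffle, from bottom half): 4 ← 13
  undo op 5 (cut 18): 13 ← 9
  undo op 4 (out-shuffle, from top half): 9 ← 5
  undo op 3 (in-shuffle, from bottom half): 5 ← 14
  undo op 2 (in-shuffle, from top half): 14 ← 7
  undo op 1 (cut 5): 7 ← 12
So the token at position 4 came from original position 12.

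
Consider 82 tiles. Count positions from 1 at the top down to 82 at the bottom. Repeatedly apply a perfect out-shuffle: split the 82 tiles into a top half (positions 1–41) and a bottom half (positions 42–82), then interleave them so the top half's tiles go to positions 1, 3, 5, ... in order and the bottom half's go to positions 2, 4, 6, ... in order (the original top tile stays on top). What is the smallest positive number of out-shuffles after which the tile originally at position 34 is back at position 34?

Follow position 34 under repeated out-shuffles:
34 → 67 → 52 → 22 → 43 → 4 → 7 → 13 → 25 → 49 → 16 → 31 → 61 → 40 → 79 → 76 → 70 → 58 → 34
It first returns after 18 out-shuffles.

18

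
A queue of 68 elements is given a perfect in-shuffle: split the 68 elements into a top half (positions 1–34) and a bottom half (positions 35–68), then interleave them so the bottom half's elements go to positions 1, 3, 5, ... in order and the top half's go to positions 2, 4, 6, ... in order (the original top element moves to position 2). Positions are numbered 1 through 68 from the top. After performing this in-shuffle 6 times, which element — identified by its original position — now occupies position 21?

Work backwards from position 21, undoing one in-shuffle at a time:
21 ← 45 ← 57 ← 63 ← 66 ← 33 ← 51
So the element now at position 21 started at position 51.

51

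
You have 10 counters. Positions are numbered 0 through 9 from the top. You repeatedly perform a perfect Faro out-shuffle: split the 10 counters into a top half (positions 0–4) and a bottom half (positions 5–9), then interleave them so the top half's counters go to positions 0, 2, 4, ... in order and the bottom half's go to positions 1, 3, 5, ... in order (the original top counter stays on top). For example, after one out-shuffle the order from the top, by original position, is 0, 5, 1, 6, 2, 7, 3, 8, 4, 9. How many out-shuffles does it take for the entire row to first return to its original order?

The out-shuffle permutes the 10 positions with cycle lengths [1, 1, 2, 6].
Every counter is home exactly when every cycle has completed a whole number of laps, i.e. after lcm(1, 2, 6) = 6 out-shuffles.

6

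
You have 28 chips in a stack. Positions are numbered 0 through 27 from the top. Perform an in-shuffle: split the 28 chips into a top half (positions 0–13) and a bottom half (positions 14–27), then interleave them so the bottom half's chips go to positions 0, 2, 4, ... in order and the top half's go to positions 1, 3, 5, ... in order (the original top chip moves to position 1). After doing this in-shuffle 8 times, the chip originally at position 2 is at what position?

13

Track the chip's position through each in-shuffle:
2 → 5 → 11 → 23 → 18 → 8 → 17 → 6 → 13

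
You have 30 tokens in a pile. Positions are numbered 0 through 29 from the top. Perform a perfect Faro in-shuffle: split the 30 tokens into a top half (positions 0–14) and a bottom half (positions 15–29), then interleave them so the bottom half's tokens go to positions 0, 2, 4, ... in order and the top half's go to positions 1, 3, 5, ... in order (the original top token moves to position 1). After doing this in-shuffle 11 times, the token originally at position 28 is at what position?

26

Track the token's position through each in-shuffle:
28 → 26 → 22 → 14 → 29 → 28 → 26 → 22 → 14 → 29 → 28 → 26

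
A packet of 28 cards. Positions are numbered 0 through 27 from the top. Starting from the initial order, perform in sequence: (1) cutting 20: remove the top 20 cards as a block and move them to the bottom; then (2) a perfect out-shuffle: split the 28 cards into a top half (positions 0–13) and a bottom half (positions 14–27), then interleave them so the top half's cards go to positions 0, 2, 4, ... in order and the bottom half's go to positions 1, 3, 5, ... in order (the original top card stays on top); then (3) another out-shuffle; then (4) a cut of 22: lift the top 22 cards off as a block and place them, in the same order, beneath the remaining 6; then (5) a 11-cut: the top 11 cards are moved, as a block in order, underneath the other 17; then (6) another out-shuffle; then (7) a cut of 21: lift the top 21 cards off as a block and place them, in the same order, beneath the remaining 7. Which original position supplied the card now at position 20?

Undo the operations in reverse order, starting from position 20:
  undo op 7 (cut 21): 20 ← 13
  undo op 6 (out-shuffle, from bottom half): 13 ← 20
  undo op 5 (cut 11): 20 ← 3
  undo op 4 (cut 22): 3 ← 25
  undo op 3 (out-shuffle, from bottom half): 25 ← 26
  undo op 2 (out-shuffle, from top half): 26 ← 13
  undo op 1 (cut 20): 13 ← 5
So the card at position 20 came from original position 5.

5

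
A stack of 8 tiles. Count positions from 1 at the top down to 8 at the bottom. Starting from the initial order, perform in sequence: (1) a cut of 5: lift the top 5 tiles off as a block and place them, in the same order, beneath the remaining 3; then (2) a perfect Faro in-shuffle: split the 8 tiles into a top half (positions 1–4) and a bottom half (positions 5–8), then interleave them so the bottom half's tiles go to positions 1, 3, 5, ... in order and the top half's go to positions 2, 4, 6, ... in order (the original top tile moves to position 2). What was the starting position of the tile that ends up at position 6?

8

Undo the operations in reverse order, starting from position 6:
  undo op 2 (in-shuffle, from top half): 6 ← 3
  undo op 1 (cut 5): 3 ← 8
So the tile at position 6 came from original position 8.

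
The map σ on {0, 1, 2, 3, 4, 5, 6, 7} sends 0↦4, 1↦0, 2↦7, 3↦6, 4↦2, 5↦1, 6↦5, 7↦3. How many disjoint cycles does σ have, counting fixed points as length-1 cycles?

Cycle decomposition: (0 4 2 7 3 6 5 1).
1 cycle.

1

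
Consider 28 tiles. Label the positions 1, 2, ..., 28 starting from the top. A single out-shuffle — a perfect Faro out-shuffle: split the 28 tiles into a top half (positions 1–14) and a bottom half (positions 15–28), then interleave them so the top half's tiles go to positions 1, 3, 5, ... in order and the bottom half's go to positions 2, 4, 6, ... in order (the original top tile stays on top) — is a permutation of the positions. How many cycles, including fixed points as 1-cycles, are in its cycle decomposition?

5

Trace each unvisited position around until it returns:
(1) (2 3 5 9 17 6 ... len 18) (4 7 13 25 22 16) (10 19) (28)
5 cycles in total.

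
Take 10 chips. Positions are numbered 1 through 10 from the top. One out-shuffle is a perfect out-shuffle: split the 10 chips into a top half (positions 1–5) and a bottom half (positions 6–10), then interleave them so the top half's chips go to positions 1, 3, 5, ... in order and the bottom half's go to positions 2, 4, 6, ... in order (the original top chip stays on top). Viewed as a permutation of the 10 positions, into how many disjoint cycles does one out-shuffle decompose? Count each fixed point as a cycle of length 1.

Trace each unvisited position around until it returns:
(1) (2 3 5 9 8 6) (4 7) (10)
4 cycles in total.

4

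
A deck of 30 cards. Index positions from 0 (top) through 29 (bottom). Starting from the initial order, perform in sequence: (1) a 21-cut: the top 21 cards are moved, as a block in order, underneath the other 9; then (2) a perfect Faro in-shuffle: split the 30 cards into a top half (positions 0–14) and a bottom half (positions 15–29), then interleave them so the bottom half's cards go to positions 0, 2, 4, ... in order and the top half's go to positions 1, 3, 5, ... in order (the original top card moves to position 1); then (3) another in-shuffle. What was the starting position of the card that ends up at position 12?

1

Undo the operations in reverse order, starting from position 12:
  undo op 3 (in-shuffle, from bottom half): 12 ← 21
  undo op 2 (in-shuffle, from top half): 21 ← 10
  undo op 1 (cut 21): 10 ← 1
So the card at position 12 came from original position 1.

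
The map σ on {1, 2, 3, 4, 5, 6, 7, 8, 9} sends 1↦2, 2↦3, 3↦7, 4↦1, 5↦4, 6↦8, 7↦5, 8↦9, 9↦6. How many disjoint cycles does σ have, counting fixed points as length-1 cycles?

Cycle decomposition: (1 2 3 7 5 4) (6 8 9).
2 cycles.

2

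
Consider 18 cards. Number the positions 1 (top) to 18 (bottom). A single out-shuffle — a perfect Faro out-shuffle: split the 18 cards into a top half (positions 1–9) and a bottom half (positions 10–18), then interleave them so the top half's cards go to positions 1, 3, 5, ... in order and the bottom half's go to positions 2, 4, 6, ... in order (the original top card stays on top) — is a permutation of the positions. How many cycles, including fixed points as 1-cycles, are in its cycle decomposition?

4

Trace each unvisited position around until it returns:
(1) (2 3 5 9 17 16 14 10) (4 7 13 8 15 12 6 11) (18)
4 cycles in total.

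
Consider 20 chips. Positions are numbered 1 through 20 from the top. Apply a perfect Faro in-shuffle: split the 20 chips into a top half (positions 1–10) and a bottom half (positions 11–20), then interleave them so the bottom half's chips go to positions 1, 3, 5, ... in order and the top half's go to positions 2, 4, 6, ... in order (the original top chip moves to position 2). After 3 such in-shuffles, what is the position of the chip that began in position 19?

5

Track the chip's position through each in-shuffle:
19 → 17 → 13 → 5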